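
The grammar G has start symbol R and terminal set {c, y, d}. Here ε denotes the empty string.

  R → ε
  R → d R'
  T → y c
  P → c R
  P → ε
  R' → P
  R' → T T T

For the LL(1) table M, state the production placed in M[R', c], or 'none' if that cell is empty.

FIRST(R): from R→ε we get {ε}; from R→d R' we get {d}. So FIRST(R) = {ε, d}.
FIRST(T): from T→y c we get {y}. So FIRST(T) = {y}.
FIRST(P): from P→c R we get {c}; from P→ε we get {ε}. So FIRST(P) = {ε, c}.
FIRST(R'): from R'→P we get {ε, c}; from R'→T T T we get {y}. So FIRST(R') = {ε, c, y}.
FOLLOW(R) includes $ since R is the start symbol.
FOLLOW(R): in P→c R, the suffix after R is empty, so FOLLOW(R) ⊇ FOLLOW(P) = {$}. Thus FOLLOW(R) = {$}.
FOLLOW(R'): in R→d R', the suffix after R' is empty, so FOLLOW(R') ⊇ FOLLOW(R) = {$}. Thus FOLLOW(R') = {$}.
For R' → P: FIRST(P) = {ε, c}, so it goes in M[R', t] for t ∈ {c}; since ε ∈ FIRST, also for every t ∈ FOLLOW(R') = {$}.
For R' → T T T: FIRST(T T T) = {y}, so it goes in M[R', t] for t ∈ {y}.

R' → P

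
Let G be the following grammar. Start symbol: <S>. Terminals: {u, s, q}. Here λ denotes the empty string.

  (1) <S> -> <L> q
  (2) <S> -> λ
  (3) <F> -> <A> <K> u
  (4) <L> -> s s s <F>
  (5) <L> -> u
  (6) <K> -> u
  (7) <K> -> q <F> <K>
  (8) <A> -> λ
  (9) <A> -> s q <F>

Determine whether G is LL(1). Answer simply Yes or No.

FIRST(<S>) = {λ, s, u}
FIRST(<F>) = {q, s, u}
FIRST(<L>) = {s, u}
FIRST(<K>) = {q, u}
FIRST(<A>) = {λ, s}
FOLLOW(<S>) = {$}
FOLLOW(<F>) = {q, u}
FOLLOW(<L>) = {q}
FOLLOW(<K>) = {u}
FOLLOW(<A>) = {q, u}
Each cell of M receives at most one production.

Yes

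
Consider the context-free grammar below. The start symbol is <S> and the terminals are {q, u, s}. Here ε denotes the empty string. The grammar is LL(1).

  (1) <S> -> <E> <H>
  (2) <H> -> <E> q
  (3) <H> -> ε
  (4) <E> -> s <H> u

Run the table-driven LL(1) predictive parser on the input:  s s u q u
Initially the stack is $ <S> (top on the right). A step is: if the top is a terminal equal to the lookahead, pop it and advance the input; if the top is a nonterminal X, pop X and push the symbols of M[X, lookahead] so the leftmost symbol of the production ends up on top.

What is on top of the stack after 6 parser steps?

step 1: stack=$ <S>  input=s s u q u $  — expand <S> -> <E> <H>
step 2: stack=$ <H> <E>  input=s s u q u $  — expand <E> -> s <H> u
step 3: stack=$ <H> u <H> s  input=s s u q u $  — match s
step 4: stack=$ <H> u <H>  input=s u q u $  — expand <H> -> <E> q
step 5: stack=$ <H> u q <E>  input=s u q u $  — expand <E> -> s <H> u
step 6: stack=$ <H> u q u <H> s  input=s u q u $  — match s
Stack after step 6: $ <H> u q u <H> (top = <H>).

<H>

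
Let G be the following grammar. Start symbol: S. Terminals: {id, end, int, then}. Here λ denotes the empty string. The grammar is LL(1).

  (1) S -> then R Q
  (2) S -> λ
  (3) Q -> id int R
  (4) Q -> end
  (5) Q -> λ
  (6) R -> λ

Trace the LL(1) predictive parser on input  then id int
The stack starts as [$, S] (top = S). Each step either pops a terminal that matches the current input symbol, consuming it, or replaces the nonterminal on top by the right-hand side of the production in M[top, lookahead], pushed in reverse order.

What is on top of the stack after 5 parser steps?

int

     Stack       Input          Action
  1  $ S         then id int $  expand S -> then R Q
  2  $ Q R then  then id int $  match then
  3  $ Q R       id int $       expand R -> λ
  4  $ Q         id int $       expand Q -> id int R
  5  $ R int id  id int $       match id
Stack after step 5: $ R int (top = int).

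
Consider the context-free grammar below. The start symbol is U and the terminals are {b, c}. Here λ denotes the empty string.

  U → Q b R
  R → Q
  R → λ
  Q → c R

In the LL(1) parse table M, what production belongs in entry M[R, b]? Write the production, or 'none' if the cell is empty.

FIRST(Q): from Q→c R we get {c}. So FIRST(Q) = {c}.
FIRST(U): from U→Q b R we get {c}. So FIRST(U) = {c}.
FIRST(R): from R→Q we get {c}; from R→λ we get {λ}. So FIRST(R) = {λ, c}.
FOLLOW(U) includes $ since U is the start symbol.
FOLLOW(U): U appears on no right-hand side. Thus FOLLOW(U) = {$}.
FOLLOW(R): in U→Q b R, the suffix after R is empty, so FOLLOW(R) ⊇ FOLLOW(U) = {$}; in Q→c R, the suffix after R is empty, so FOLLOW(R) ⊇ FOLLOW(Q) = {$, b}. Thus FOLLOW(R) = {$, b}.
FOLLOW(Q): in U→Q b R, Q is followed by b R with FIRST {b}; in R→Q, the suffix after Q is empty, so FOLLOW(Q) ⊇ FOLLOW(R) = {$, b}. Thus FOLLOW(Q) = {$, b}.
For R → Q: FIRST(Q) = {c}, so it goes in M[R, t] for t ∈ {c}.
For R → λ: FIRST(λ) = {λ}, so it goes in M[R, t] for t ∈ {}; since λ ∈ FIRST, also for every t ∈ FOLLOW(R) = {$, b}.

R → λ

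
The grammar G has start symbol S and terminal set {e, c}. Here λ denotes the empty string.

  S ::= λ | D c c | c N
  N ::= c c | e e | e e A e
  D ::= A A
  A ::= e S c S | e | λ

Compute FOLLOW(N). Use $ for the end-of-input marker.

{$, c, e}

FIRST(N): from N::=c c we get {c}; from N::=e e we get {e}; from N::=e e A e we get {e}. So FIRST(N) = {c, e}.
FIRST(A): from A::=e S c S we get {e}; from A::=e we get {e}; from A::=λ we get {λ}. So FIRST(A) = {λ, e}.
FIRST(D): from D::=A A we get {λ, e}. So FIRST(D) = {λ, e}.
FIRST(S): from S::=λ we get {λ}; from S::=D c c we get {c, e}; from S::=c N we get {c}. So FIRST(S) = {λ, c, e}.
FOLLOW(S) includes $ since S is the start symbol.
FOLLOW(D): in S::=D c c, D is followed by c c with FIRST {c}. Thus FOLLOW(D) = {c}.
FOLLOW(A): in N::=e e A e, A is followed by e with FIRST {e}; in D::=A A (occurrence 1), A is followed by A with FIRST {λ, e}; in D::=A A (occurrence 1), the suffix after A is nullable, so FOLLOW(A) ⊇ FOLLOW(D) = {c}; in D::=A A (occurrence 2), the suffix after A is empty, so FOLLOW(A) ⊇ FOLLOW(D) = {c}. Thus FOLLOW(A) = {c, e}.
FOLLOW(S): in A::=e S c S (occurrence 1), S is followed by c S with FIRST {c}; in A::=e S c S (occurrence 2), the suffix after S is empty, so FOLLOW(S) ⊇ FOLLOW(A) = {c, e}. Thus FOLLOW(S) = {$, c, e}.
FOLLOW(N): in S::=c N, the suffix after N is empty, so FOLLOW(N) ⊇ FOLLOW(S) = {$, c, e}. Thus FOLLOW(N) = {$, c, e}.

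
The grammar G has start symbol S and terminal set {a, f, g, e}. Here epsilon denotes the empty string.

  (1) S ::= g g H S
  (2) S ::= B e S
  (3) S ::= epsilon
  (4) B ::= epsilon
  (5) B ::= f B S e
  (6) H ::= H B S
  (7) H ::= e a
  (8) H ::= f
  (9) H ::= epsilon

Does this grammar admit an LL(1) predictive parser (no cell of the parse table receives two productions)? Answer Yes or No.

No

FIRST(S) = {epsilon, e, f, g}
FIRST(B) = {epsilon, f}
FIRST(H) = {epsilon, e, f, g}
FOLLOW(S) = {$, e, f, g}
FOLLOW(B) = {$, e, f, g}
FOLLOW(H) = {$, e, f, g}
Cell M[B, f] receives both B ::= epsilon and B ::= f B S e — the grammar is not LL(1).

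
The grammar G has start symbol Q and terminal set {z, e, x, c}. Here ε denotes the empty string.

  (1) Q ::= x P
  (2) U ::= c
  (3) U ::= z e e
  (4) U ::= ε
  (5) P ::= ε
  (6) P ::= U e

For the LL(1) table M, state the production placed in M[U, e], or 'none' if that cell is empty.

FIRST(Q): from Q::=x P we get {x}. So FIRST(Q) = {x}.
FIRST(U): from U::=c we get {c}; from U::=z e e we get {z}; from U::=ε we get {ε}. So FIRST(U) = {ε, c, z}.
FIRST(P): from P::=ε we get {ε}; from P::=U e we get {c, e, z}. So FIRST(P) = {ε, c, e, z}.
FOLLOW(Q) includes $ since Q is the start symbol.
FOLLOW(U): in P::=U e, U is followed by e with FIRST {e}. Thus FOLLOW(U) = {e}.
For U ::= c: FIRST(c) = {c}, so it goes in M[U, t] for t ∈ {c}.
For U ::= z e e: FIRST(z e e) = {z}, so it goes in M[U, t] for t ∈ {z}.
For U ::= ε: FIRST(ε) = {ε}, so it goes in M[U, t] for t ∈ {}; since ε ∈ FIRST, also for every t ∈ FOLLOW(U) = {e}.

U ::= ε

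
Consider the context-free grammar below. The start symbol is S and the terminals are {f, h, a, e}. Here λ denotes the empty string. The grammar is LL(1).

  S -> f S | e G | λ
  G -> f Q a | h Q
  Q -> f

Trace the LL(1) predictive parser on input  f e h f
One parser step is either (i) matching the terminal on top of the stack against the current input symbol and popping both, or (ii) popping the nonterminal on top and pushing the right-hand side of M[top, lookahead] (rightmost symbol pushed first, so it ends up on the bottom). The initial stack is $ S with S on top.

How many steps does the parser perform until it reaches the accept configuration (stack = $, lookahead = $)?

     Stack  Input      Action
  1  $ S    f e h f $  expand S -> f S
  2  $ S f  f e h f $  match f
  3  $ S    e h f $    expand S -> e G
  4  $ G e  e h f $    match e
  5  $ G    h f $      expand G -> h Q
  6  $ Q h  h f $      match h
  7  $ Q    f $        expand Q -> f
  8  $ f    f $        match f
Accept reached after 8 steps.

8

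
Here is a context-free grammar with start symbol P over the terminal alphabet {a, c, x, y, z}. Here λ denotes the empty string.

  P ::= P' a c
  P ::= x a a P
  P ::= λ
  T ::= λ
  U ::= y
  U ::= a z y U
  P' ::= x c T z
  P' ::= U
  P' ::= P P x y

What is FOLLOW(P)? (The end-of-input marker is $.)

FIRST(T) = {λ}
FIRST(U) = {a, y}
FIRST(P) = {λ, a, x, y}  (via P' a c)
FIRST(P') = {a, x, y}  (via U, P P x y)
FOLLOW(P) includes $ since P is the start symbol.
FOLLOW(P): in P::=x a a P, the suffix after P is empty (adds nothing new); in P'::=P P x y (occurrence 1), P is followed by P x y with FIRST {a, x, y}; in P'::=P P x y (occurrence 2), P is followed by x y with FIRST {x}. Thus FOLLOW(P) = {$, a, x, y}.
FOLLOW(T): in P'::=x c T z, T is followed by z with FIRST {z}. Thus FOLLOW(T) = {z}.
FOLLOW(P'): in P::=P' a c, P' is followed by a c with FIRST {a}. Thus FOLLOW(P') = {a}.
FOLLOW(U): in U::=a z y U, the suffix after U is empty (adds nothing new); in P'::=U, the suffix after U is empty, so FOLLOW(U) ⊇ FOLLOW(P') = {a}. Thus FOLLOW(U) = {a}.

{$, a, x, y}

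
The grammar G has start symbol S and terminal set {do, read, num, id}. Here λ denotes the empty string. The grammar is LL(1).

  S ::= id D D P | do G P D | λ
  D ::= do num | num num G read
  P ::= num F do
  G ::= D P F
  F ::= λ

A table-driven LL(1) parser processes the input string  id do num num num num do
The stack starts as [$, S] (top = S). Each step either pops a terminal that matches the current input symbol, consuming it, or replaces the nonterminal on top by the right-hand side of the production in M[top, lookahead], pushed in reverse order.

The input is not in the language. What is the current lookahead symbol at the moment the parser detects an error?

do

      Stack                        Input                       Action
   1  $ S                          id do num num num num do $  expand S ::= id D D P
   2  $ P D D id                   id do num num num num do $  match id
   3  $ P D D                      do num num num num do $     expand D ::= do num
   4  $ P D num do                 do num num num num do $     match do
   5  $ P D num                    num num num num do $        match num
   6  $ P D                        num num num do $            expand D ::= num num G read
   7  $ P read G num num           num num num do $            match num
   8  $ P read G num               num num do $                match num
   9  $ P read G                   num do $                    expand G ::= D P F
  10  $ P read F P D               num do $                    expand D ::= num num G read
  11  $ P read F P read G num num  num do $                    match num
  12  $ P read F P read G num      do $                        error: top is terminal num but lookahead is do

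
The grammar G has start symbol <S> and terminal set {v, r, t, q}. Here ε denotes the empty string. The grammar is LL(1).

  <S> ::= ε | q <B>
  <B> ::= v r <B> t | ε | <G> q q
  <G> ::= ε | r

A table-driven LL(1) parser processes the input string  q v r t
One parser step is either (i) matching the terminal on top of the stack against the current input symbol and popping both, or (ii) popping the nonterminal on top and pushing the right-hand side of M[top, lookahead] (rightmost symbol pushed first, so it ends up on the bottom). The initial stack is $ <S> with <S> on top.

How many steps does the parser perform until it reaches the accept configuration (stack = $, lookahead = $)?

step 1: stack=$ <S>  input=q v r t $  — expand <S> ::= q <B>
step 2: stack=$ <B> q  input=q v r t $  — match q
step 3: stack=$ <B>  input=v r t $  — expand <B> ::= v r <B> t
step 4: stack=$ t <B> r v  input=v r t $  — match v
step 5: stack=$ t <B> r  input=r t $  — match r
step 6: stack=$ t <B>  input=t $  — expand <B> ::= ε
step 7: stack=$ t  input=t $  — match t
Accept reached after 7 steps.

7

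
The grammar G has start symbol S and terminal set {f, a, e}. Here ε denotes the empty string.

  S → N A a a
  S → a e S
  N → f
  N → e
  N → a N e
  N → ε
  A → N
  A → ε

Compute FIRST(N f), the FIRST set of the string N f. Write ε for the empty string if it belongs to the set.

FIRST(N): from N→f we get {f}; from N→e we get {e}; from N→a N e we get {a}; from N→ε we get {ε}. So FIRST(N) = {ε, a, e, f}.
FIRST(A): from A→N we get {ε, a, e, f}; from A→ε we get {ε}. So FIRST(A) = {ε, a, e, f}.
FIRST(S): from S→N A a a we get {a, e, f}; from S→a e S we get {a}. So FIRST(S) = {a, e, f}.
FIRST(N f): take FIRST of each symbol in turn, carrying on past any symbol whose FIRST contains ε; result {a, e, f}.

{a, e, f}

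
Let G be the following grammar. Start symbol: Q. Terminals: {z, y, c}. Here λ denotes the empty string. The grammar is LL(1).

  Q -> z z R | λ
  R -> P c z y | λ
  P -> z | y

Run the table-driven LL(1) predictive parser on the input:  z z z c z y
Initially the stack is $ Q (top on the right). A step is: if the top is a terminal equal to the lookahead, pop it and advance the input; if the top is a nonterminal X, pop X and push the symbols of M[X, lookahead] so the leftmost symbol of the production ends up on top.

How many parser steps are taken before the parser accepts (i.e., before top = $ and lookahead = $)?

     Stack      Input          Action
  1  $ Q        z z z c z y $  expand Q -> z z R
  2  $ R z z    z z z c z y $  match z
  3  $ R z      z z c z y $    match z
  4  $ R        z c z y $      expand R -> P c z y
  5  $ y z c P  z c z y $      expand P -> z
  6  $ y z c z  z c z y $      match z
  7  $ y z c    c z y $        match c
  8  $ y z      z y $          match z
  9  $ y        y $            match y
Accept reached after 9 steps.

9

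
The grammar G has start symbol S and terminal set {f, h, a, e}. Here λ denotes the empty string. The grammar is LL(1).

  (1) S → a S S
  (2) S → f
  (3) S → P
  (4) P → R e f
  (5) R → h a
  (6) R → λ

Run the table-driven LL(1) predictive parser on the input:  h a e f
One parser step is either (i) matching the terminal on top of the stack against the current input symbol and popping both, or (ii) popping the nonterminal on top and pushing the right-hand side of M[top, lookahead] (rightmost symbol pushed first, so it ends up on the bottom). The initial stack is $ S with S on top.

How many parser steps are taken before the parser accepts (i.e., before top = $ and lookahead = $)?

7

step 1: stack=$ S  input=h a e f $  — expand S → P
step 2: stack=$ P  input=h a e f $  — expand P → R e f
step 3: stack=$ f e R  input=h a e f $  — expand R → h a
step 4: stack=$ f e a h  input=h a e f $  — match h
step 5: stack=$ f e a  input=a e f $  — match a
step 6: stack=$ f e  input=e f $  — match e
step 7: stack=$ f  input=f $  — match f
Accept reached after 7 steps.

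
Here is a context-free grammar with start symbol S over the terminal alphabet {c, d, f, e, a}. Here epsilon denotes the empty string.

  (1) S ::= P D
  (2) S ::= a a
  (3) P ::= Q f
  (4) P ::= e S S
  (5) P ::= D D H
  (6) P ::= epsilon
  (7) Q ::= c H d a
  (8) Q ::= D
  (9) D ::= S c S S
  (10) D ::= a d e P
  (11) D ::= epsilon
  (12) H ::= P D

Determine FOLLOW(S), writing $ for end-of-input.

{$, a, c, d, e, f}

FIRST(S): from S::=P D we get {epsilon, a, c, e, f}; from S::=a a we get {a}. So FIRST(S) = {epsilon, a, c, e, f}.
FIRST(D): from D::=S c S S we get {a, c, e, f}; from D::=a d e P we get {a}; from D::=epsilon we get {epsilon}. So FIRST(D) = {epsilon, a, c, e, f}.
FIRST(Q): from Q::=c H d a we get {c}; from Q::=D we get {epsilon, a, c, e, f}. So FIRST(Q) = {epsilon, a, c, e, f}.
FIRST(P): from P::=Q f we get {a, c, e, f}; from P::=e S S we get {e}; from P::=D D H we get {epsilon, a, c, e, f}; from P::=epsilon we get {epsilon}. So FIRST(P) = {epsilon, a, c, e, f}.
FIRST(H): from H::=P D we get {epsilon, a, c, e, f}. So FIRST(H) = {epsilon, a, c, e, f}.
FOLLOW(S) includes $ since S is the start symbol.
FOLLOW(Q): in P::=Q f, Q is followed by f with FIRST {f}. Thus FOLLOW(Q) = {f}.
FOLLOW(S): in P::=e S S (occurrence 1), S is followed by S with FIRST {epsilon, a, c, e, f}; in P::=e S S (occurrence 1), the suffix after S is nullable, so FOLLOW(S) ⊇ FOLLOW(P) = {$, a, c, d, e, f}; in P::=e S S (occurrence 2), the suffix after S is empty, so FOLLOW(S) ⊇ FOLLOW(P) = {$, a, c, d, e, f}; in D::=S c S S (occurrence 1), S is followed by c S S with FIRST {c}; in D::=S c S S (occurrence 2), S is followed by S with FIRST {epsilon, a, c, e, f}; in D::=S c S S (occurrence 2), the suffix after S is nullable, so FOLLOW(S) ⊇ FOLLOW(D) = {$, a, c, d, e, f}; in D::=S c S S (occurrence 3), the suffix after S is empty, so FOLLOW(S) ⊇ FOLLOW(D) = {$, a, c, d, e, f}. Thus FOLLOW(S) = {$, a, c, d, e, f}.
FOLLOW(P): in S::=P D, P is followed by D with FIRST {epsilon, a, c, e, f}; in S::=P D, the suffix after P is nullable, so FOLLOW(P) ⊇ FOLLOW(S) = {$, a, c, d, e, f}; in D::=a d e P, the suffix after P is empty, so FOLLOW(P) ⊇ FOLLOW(D) = {$, a, c, d, e, f}; in H::=P D, P is followed by D with FIRST {epsilon, a, c, e, f}; in H::=P D, the suffix after P is nullable, so FOLLOW(P) ⊇ FOLLOW(H) = {$, a, c, d, e, f}. Thus FOLLOW(P) = {$, a, c, d, e, f}.
FOLLOW(H): in P::=D D H, the suffix after H is empty, so FOLLOW(H) ⊇ FOLLOW(P) = {$, a, c, d, e, f}; in Q::=c H d a, H is followed by d a with FIRST {d}. Thus FOLLOW(H) = {$, a, c, d, e, f}.
FOLLOW(D): in S::=P D, the suffix after D is empty, so FOLLOW(D) ⊇ FOLLOW(S) = {$, a, c, d, e, f}; in P::=D D H (occurrence 1), D is followed by D H with FIRST {epsilon, a, c, e, f}; in P::=D D H (occurrence 1), the suffix after D is nullable, so FOLLOW(D) ⊇ FOLLOW(P) = {$, a, c, d, e, f}; in P::=D D H (occurrence 2), D is followed by H with FIRST {epsilon, a, c, e, f}; in P::=D D H (occurrence 2), the suffix after D is nullable, so FOLLOW(D) ⊇ FOLLOW(P) = {$, a, c, d, e, f}; in Q::=D, the suffix after D is empty, so FOLLOW(D) ⊇ FOLLOW(Q) = {f}; in H::=P D, the suffix after D is empty, so FOLLOW(D) ⊇ FOLLOW(H) = {$, a, c, d, e, f}. Thus FOLLOW(D) = {$, a, c, d, e, f}.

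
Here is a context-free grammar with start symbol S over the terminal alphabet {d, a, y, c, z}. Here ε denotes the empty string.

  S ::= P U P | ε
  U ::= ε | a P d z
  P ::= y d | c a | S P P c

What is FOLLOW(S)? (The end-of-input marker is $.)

{$, c, y}

FIRST(U) = {ε, a}
FIRST(S) = {ε, c, y}  (via P U P)
FIRST(P) = {c, y}  (via S P P c)
FOLLOW(S) includes $ since S is the start symbol.
FOLLOW(S): in P::=S P P c, S is followed by P P c with FIRST {c, y}. Thus FOLLOW(S) = {$, c, y}.
FOLLOW(U): in S::=P U P, U is followed by P with FIRST {c, y}. Thus FOLLOW(U) = {c, y}.
FOLLOW(P): in S::=P U P (occurrence 1), P is followed by U P with FIRST {a, c, y}; in S::=P U P (occurrence 2), the suffix after P is empty, so FOLLOW(P) ⊇ FOLLOW(S) = {$, c, y}; in U::=a P d z, P is followed by d z with FIRST {d}; in P::=S P P c (occurrence 1), P is followed by P c with FIRST {c, y}; in P::=S P P c (occurrence 2), P is followed by c with FIRST {c}. Thus FOLLOW(P) = {$, a, c, d, y}.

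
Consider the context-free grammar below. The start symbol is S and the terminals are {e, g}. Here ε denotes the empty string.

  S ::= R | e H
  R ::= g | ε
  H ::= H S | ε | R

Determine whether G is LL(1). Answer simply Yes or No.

FIRST(S) = {ε, e, g}
FIRST(R) = {ε, g}
FIRST(H) = {ε, e, g}
FOLLOW(S) = {$, e, g}
FOLLOW(R) = {$, e, g}
FOLLOW(H) = {$, e, g}
Cell M[H, $] receives both H ::= H S and H ::= ε and H ::= R — the grammar is not LL(1).

No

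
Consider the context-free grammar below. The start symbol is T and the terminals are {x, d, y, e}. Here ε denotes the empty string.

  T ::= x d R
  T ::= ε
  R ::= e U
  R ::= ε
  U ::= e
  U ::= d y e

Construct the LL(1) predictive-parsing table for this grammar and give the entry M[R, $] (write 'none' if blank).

R ::= ε

FIRST(T): from T::=x d R we get {x}; from T::=ε we get {ε}. So FIRST(T) = {ε, x}.
FIRST(R): from R::=e U we get {e}; from R::=ε we get {ε}. So FIRST(R) = {ε, e}.
FIRST(U): from U::=e we get {e}; from U::=d y e we get {d}. So FIRST(U) = {d, e}.
FOLLOW(T) includes $ since T is the start symbol.
FOLLOW(T): T appears on no right-hand side. Thus FOLLOW(T) = {$}.
FOLLOW(R): in T::=x d R, the suffix after R is empty, so FOLLOW(R) ⊇ FOLLOW(T) = {$}. Thus FOLLOW(R) = {$}.
For R ::= e U: FIRST(e U) = {e}, so it goes in M[R, t] for t ∈ {e}.
For R ::= ε: FIRST(ε) = {ε}, so it goes in M[R, t] for t ∈ {}; since ε ∈ FIRST, also for every t ∈ FOLLOW(R) = {$}.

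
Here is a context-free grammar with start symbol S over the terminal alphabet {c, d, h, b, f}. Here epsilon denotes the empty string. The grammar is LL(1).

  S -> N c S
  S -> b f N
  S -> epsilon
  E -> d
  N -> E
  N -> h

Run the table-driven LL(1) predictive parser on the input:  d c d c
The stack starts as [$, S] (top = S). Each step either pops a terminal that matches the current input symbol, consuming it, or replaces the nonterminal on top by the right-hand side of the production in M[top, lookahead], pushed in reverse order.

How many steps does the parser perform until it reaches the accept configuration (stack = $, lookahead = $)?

      Stack    Input      Action
   1  $ S      d c d c $  expand S -> N c S
   2  $ S c N  d c d c $  expand N -> E
   3  $ S c E  d c d c $  expand E -> d
   4  $ S c d  d c d c $  match d
   5  $ S c    c d c $    match c
   6  $ S      d c $      expand S -> N c S
   7  $ S c N  d c $      expand N -> E
   8  $ S c E  d c $      expand E -> d
   9  $ S c d  d c $      match d
  10  $ S c    c $        match c
  11  $ S      $          expand S -> epsilon
Accept reached after 11 steps.

11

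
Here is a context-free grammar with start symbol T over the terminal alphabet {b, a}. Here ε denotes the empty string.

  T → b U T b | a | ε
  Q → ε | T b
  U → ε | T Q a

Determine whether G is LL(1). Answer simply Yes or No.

No

FIRST(T) = {ε, a, b}
FIRST(Q) = {ε, a, b}
FIRST(U) = {ε, a, b}
FOLLOW(T) = {$, a, b}
FOLLOW(Q) = {a}
FOLLOW(U) = {a, b}
Cell M[Q, a] receives both Q → ε and Q → T b — the grammar is not LL(1).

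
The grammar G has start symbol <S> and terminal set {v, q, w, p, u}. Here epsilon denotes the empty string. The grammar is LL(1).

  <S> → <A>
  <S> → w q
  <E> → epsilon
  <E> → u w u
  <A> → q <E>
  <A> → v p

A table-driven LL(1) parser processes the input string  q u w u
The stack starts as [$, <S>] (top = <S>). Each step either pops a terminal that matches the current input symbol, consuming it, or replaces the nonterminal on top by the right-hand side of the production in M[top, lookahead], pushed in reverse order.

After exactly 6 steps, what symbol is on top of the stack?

     Stack    Input      Action
  1  $ <S>    q u w u $  expand <S> → <A>
  2  $ <A>    q u w u $  expand <A> → q <E>
  3  $ <E> q  q u w u $  match q
  4  $ <E>    u w u $    expand <E> → u w u
  5  $ u w u  u w u $    match u
  6  $ u w    w u $      match w
Stack after step 6: $ u (top = u).

u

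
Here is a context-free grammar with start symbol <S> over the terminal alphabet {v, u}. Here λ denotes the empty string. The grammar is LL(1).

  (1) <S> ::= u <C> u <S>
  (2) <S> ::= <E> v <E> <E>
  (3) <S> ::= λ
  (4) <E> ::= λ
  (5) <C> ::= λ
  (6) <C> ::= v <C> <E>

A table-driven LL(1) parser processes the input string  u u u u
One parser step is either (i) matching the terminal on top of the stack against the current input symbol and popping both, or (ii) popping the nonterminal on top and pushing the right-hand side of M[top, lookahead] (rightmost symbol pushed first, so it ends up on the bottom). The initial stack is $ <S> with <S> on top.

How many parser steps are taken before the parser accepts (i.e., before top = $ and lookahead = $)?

9

step 1: stack=$ <S>  input=u u u u $  — expand <S> ::= u <C> u <S>
step 2: stack=$ <S> u <C> u  input=u u u u $  — match u
step 3: stack=$ <S> u <C>  input=u u u $  — expand <C> ::= λ
step 4: stack=$ <S> u  input=u u u $  — match u
step 5: stack=$ <S>  input=u u $  — expand <S> ::= u <C> u <S>
step 6: stack=$ <S> u <C> u  input=u u $  — match u
step 7: stack=$ <S> u <C>  input=u $  — expand <C> ::= λ
step 8: stack=$ <S> u  input=u $  — match u
step 9: stack=$ <S>  input=$  — expand <S> ::= λ
Accept reached after 9 steps.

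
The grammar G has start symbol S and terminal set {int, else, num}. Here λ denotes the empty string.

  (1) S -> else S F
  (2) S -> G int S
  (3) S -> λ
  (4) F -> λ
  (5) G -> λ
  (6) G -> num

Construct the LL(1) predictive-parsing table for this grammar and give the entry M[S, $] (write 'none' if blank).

S -> λ

FIRST(F): from F->λ we get {λ}. So FIRST(F) = {λ}.
FIRST(G): from G->λ we get {λ}; from G->num we get {num}. So FIRST(G) = {λ, num}.
FIRST(S): from S->else S F we get {else}; from S->G int S we get {int, num}; from S->λ we get {λ}. So FIRST(S) = {λ, else, int, num}.
FOLLOW(S) includes $ since S is the start symbol.
FOLLOW(S): in S->else S F, S is followed by F with FIRST {λ}; in S->else S F, the suffix after S is nullable (adds nothing new); in S->G int S, the suffix after S is empty (adds nothing new). Thus FOLLOW(S) = {$}.
For S -> else S F: FIRST(else S F) = {else}, so it goes in M[S, t] for t ∈ {else}.
For S -> G int S: FIRST(G int S) = {int, num}, so it goes in M[S, t] for t ∈ {int, num}.
For S -> λ: FIRST(λ) = {λ}, so it goes in M[S, t] for t ∈ {}; since λ ∈ FIRST, also for every t ∈ FOLLOW(S) = {$}.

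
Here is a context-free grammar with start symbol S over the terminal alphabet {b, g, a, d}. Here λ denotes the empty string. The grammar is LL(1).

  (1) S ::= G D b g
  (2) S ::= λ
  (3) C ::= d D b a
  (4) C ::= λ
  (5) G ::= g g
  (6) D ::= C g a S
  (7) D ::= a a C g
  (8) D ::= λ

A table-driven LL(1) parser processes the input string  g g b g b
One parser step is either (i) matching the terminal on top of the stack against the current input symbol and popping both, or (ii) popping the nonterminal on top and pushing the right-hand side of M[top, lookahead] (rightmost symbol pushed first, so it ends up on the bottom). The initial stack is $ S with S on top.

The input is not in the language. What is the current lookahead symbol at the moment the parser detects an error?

step 1: stack=$ S  input=g g b g b $  — expand S ::= G D b g
step 2: stack=$ g b D G  input=g g b g b $  — expand G ::= g g
step 3: stack=$ g b D g g  input=g g b g b $  — match g
step 4: stack=$ g b D g  input=g b g b $  — match g
step 5: stack=$ g b D  input=b g b $  — expand D ::= λ
step 6: stack=$ g b  input=b g b $  — match b
step 7: stack=$ g  input=g b $  — match g
step 8: stack=$  input=b $  — error: stack empty but input remains

b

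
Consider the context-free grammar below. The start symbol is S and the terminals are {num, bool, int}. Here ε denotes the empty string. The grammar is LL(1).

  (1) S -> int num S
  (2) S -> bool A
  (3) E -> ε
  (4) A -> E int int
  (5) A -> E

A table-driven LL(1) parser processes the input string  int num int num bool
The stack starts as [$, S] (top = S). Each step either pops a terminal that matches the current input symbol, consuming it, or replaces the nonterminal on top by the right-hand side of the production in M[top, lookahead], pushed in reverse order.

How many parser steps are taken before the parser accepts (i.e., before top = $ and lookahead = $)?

10

step 1: stack=$ S  input=int num int num bool $  — expand S -> int num S
step 2: stack=$ S num int  input=int num int num bool $  — match int
step 3: stack=$ S num  input=num int num bool $  — match num
step 4: stack=$ S  input=int num bool $  — expand S -> int num S
step 5: stack=$ S num int  input=int num bool $  — match int
step 6: stack=$ S num  input=num bool $  — match num
step 7: stack=$ S  input=bool $  — expand S -> bool A
step 8: stack=$ A bool  input=bool $  — match bool
step 9: stack=$ A  input=$  — expand A -> E
step 10: stack=$ E  input=$  — expand E -> ε
Accept reached after 10 steps.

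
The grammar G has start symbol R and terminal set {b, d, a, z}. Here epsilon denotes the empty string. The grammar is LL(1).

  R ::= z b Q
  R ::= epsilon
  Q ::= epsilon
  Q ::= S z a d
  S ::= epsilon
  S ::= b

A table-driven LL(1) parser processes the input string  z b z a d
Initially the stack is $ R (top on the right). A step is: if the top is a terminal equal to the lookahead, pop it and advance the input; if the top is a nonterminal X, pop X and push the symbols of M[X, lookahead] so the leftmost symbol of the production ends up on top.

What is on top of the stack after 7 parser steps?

     Stack      Input        Action
  1  $ R        z b z a d $  expand R ::= z b Q
  2  $ Q b z    z b z a d $  match z
  3  $ Q b      b z a d $    match b
  4  $ Q        z a d $      expand Q ::= S z a d
  5  $ d a z S  z a d $      expand S ::= epsilon
  6  $ d a z    z a d $      match z
  7  $ d a      a d $        match a
Stack after step 7: $ d (top = d).

d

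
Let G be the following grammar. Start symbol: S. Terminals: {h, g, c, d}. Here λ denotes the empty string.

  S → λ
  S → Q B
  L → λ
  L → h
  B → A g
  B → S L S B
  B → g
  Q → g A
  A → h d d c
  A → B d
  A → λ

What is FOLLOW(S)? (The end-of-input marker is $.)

{$, g, h}

FIRST(L): from L→λ we get {λ}; from L→h we get {h}. So FIRST(L) = {λ, h}.
FIRST(Q): from Q→g A we get {g}. So FIRST(Q) = {g}.
FIRST(S): from S→λ we get {λ}; from S→Q B we get {g}. So FIRST(S) = {λ, g}.
FIRST(B): from B→A g we get {g, h}; from B→S L S B we get {g, h}; from B→g we get {g}. So FIRST(B) = {g, h}.
FIRST(A): from A→h d d c we get {h}; from A→B d we get {g, h}; from A→λ we get {λ}. So FIRST(A) = {λ, g, h}.
FOLLOW(S) includes $ since S is the start symbol.
FOLLOW(S): in B→S L S B (occurrence 1), S is followed by L S B with FIRST {g, h}; in B→S L S B (occurrence 2), S is followed by B with FIRST {g, h}. Thus FOLLOW(S) = {$, g, h}.
FOLLOW(L): in B→S L S B, L is followed by S B with FIRST {g, h}. Thus FOLLOW(L) = {g, h}.
FOLLOW(B): in S→Q B, the suffix after B is empty, so FOLLOW(B) ⊇ FOLLOW(S) = {$, g, h}; in B→S L S B, the suffix after B is empty (adds nothing new); in A→B d, B is followed by d with FIRST {d}. Thus FOLLOW(B) = {$, d, g, h}.
FOLLOW(Q): in S→Q B, Q is followed by B with FIRST {g, h}. Thus FOLLOW(Q) = {g, h}.
FOLLOW(A): in B→A g, A is followed by g with FIRST {g}; in Q→g A, the suffix after A is empty, so FOLLOW(A) ⊇ FOLLOW(Q) = {g, h}. Thus FOLLOW(A) = {g, h}.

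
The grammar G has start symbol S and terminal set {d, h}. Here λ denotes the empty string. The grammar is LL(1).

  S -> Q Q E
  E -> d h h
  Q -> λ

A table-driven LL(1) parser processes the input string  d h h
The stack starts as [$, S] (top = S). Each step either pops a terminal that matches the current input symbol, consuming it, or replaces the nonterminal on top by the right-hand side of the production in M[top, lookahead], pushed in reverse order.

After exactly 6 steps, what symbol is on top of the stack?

h

step 1: stack=$ S  input=d h h $  — expand S -> Q Q E
step 2: stack=$ E Q Q  input=d h h $  — expand Q -> λ
step 3: stack=$ E Q  input=d h h $  — expand Q -> λ
step 4: stack=$ E  input=d h h $  — expand E -> d h h
step 5: stack=$ h h d  input=d h h $  — match d
step 6: stack=$ h h  input=h h $  — match h
Stack after step 6: $ h (top = h).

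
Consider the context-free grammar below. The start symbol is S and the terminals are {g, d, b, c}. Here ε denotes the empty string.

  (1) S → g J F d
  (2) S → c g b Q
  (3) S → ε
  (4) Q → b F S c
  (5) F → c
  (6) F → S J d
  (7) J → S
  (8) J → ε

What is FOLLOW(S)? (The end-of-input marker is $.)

{$, c, d, g}

FIRST(S): from S→g J F d we get {g}; from S→c g b Q we get {c}; from S→ε we get {ε}. So FIRST(S) = {ε, c, g}.
FIRST(Q): from Q→b F S c we get {b}. So FIRST(Q) = {b}.
FIRST(J): from J→S we get {ε, c, g}; from J→ε we get {ε}. So FIRST(J) = {ε, c, g}.
FIRST(F): from F→c we get {c}; from F→S J d we get {c, d, g}. So FIRST(F) = {c, d, g}.
FOLLOW(S) includes $ since S is the start symbol.
FOLLOW(F): in S→g J F d, F is followed by d with FIRST {d}; in Q→b F S c, F is followed by S c with FIRST {c, g}. Thus FOLLOW(F) = {c, d, g}.
FOLLOW(J): in S→g J F d, J is followed by F d with FIRST {c, d, g}; in F→S J d, J is followed by d with FIRST {d}. Thus FOLLOW(J) = {c, d, g}.
FOLLOW(S): in Q→b F S c, S is followed by c with FIRST {c}; in F→S J d, S is followed by J d with FIRST {c, d, g}; in J→S, the suffix after S is empty, so FOLLOW(S) ⊇ FOLLOW(J) = {c, d, g}. Thus FOLLOW(S) = {$, c, d, g}.
FOLLOW(Q): in S→c g b Q, the suffix after Q is empty, so FOLLOW(Q) ⊇ FOLLOW(S) = {$, c, d, g}. Thus FOLLOW(Q) = {$, c, d, g}.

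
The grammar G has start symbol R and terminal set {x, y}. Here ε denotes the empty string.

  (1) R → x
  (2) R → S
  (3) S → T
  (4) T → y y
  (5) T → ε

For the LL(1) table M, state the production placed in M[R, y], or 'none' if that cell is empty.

R → S

FIRST(T) = {ε, y}
FIRST(S) = {ε, y}  (via T)
FIRST(R) = {ε, x, y}  (via S)
FOLLOW(R) includes $ since R is the start symbol.
FOLLOW(R): R appears on no right-hand side. Thus FOLLOW(R) = {$}.
For R → x: FIRST(x) = {x}, so it goes in M[R, t] for t ∈ {x}.
For R → S: FIRST(S) = {ε, y}, so it goes in M[R, t] for t ∈ {y}; since ε ∈ FIRST, also for every t ∈ FOLLOW(R) = {$}.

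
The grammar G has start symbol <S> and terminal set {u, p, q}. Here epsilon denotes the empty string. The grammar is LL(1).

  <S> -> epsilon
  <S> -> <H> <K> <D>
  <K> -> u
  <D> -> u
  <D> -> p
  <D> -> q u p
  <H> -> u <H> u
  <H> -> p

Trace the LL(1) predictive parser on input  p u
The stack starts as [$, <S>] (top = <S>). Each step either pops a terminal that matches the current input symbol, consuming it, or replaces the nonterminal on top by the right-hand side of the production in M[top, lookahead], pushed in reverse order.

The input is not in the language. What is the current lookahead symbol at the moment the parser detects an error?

step 1: stack=$ <S>  input=p u $  — expand <S> -> <H> <K> <D>
step 2: stack=$ <D> <K> <H>  input=p u $  — expand <H> -> p
step 3: stack=$ <D> <K> p  input=p u $  — match p
step 4: stack=$ <D> <K>  input=u $  — expand <K> -> u
step 5: stack=$ <D> u  input=u $  — match u
step 6: stack=$ <D>  input=$  — error: M[<D>, $] is empty

$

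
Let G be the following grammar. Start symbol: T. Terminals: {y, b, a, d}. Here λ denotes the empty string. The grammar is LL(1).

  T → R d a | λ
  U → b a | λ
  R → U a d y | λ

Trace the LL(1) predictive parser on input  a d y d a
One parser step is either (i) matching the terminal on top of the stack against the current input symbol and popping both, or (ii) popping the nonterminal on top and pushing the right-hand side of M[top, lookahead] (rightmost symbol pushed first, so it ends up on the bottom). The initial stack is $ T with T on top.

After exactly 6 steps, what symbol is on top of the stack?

d

step 1: stack=$ T  input=a d y d a $  — expand T → R d a
step 2: stack=$ a d R  input=a d y d a $  — expand R → U a d y
step 3: stack=$ a d y d a U  input=a d y d a $  — expand U → λ
step 4: stack=$ a d y d a  input=a d y d a $  — match a
step 5: stack=$ a d y d  input=d y d a $  — match d
step 6: stack=$ a d y  input=y d a $  — match y
Stack after step 6: $ a d (top = d).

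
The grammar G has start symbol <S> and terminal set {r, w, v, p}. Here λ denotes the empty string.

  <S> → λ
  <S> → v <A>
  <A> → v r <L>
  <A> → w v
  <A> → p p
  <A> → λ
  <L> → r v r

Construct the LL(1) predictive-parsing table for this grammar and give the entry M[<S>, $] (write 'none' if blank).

<S> → λ

FIRST(<S>) = {λ, v}
FIRST(<A>) = {λ, p, v, w}
FIRST(<L>) = {r}
FOLLOW(<S>) includes $ since <S> is the start symbol.
FOLLOW(<S>): <S> appears on no right-hand side. Thus FOLLOW(<S>) = {$}.
For <S> → λ: FIRST(λ) = {λ}, so it goes in M[<S>, t] for t ∈ {}; since λ ∈ FIRST, also for every t ∈ FOLLOW(<S>) = {$}.
For <S> → v <A>: FIRST(v <A>) = {v}, so it goes in M[<S>, t] for t ∈ {v}.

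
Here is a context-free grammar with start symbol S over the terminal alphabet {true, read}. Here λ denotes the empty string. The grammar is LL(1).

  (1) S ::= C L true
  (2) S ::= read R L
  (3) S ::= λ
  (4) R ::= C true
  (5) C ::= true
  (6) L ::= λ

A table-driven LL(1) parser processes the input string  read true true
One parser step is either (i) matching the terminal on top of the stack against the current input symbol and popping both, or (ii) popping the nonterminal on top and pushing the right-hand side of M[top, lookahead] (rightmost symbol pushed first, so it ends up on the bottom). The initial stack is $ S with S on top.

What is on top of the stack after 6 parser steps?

L

     Stack          Input             Action
  1  $ S            read true true $  expand S ::= read R L
  2  $ L R read     read true true $  match read
  3  $ L R          true true $       expand R ::= C true
  4  $ L true C     true true $       expand C ::= true
  5  $ L true true  true true $       match true
  6  $ L true       true $            match true
Stack after step 6: $ L (top = L).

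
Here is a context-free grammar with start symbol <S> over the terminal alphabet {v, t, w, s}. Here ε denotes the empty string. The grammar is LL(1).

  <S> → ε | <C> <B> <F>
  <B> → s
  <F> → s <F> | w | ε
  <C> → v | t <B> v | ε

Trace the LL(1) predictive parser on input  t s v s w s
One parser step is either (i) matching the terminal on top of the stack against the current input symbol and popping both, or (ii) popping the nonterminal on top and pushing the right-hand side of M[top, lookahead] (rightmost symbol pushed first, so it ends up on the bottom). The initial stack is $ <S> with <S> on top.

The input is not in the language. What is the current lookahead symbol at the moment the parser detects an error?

s

      Stack              Input          Action
   1  $ <S>              t s v s w s $  expand <S> → <C> <B> <F>
   2  $ <F> <B> <C>      t s v s w s $  expand <C> → t <B> v
   3  $ <F> <B> v <B> t  t s v s w s $  match t
   4  $ <F> <B> v <B>    s v s w s $    expand <B> → s
   5  $ <F> <B> v s      s v s w s $    match s
   6  $ <F> <B> v        v s w s $      match v
   7  $ <F> <B>          s w s $        expand <B> → s
   8  $ <F> s            s w s $        match s
   9  $ <F>              w s $          expand <F> → w
  10  $ w                w s $          match w
  11  $                  s $            error: stack empty but input remains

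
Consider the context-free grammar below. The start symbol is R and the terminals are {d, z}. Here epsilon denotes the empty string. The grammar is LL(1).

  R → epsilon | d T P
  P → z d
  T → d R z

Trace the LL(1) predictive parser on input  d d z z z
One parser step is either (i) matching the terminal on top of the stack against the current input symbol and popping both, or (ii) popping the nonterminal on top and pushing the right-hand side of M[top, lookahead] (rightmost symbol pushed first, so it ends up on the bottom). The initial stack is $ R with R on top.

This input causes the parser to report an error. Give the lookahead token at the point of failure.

step 1: stack=$ R  input=d d z z z $  — expand R → d T P
step 2: stack=$ P T d  input=d d z z z $  — match d
step 3: stack=$ P T  input=d z z z $  — expand T → d R z
step 4: stack=$ P z R d  input=d z z z $  — match d
step 5: stack=$ P z R  input=z z z $  — expand R → epsilon
step 6: stack=$ P z  input=z z z $  — match z
step 7: stack=$ P  input=z z $  — expand P → z d
step 8: stack=$ d z  input=z z $  — match z
step 9: stack=$ d  input=z $  — error: top is terminal d but lookahead is z

z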